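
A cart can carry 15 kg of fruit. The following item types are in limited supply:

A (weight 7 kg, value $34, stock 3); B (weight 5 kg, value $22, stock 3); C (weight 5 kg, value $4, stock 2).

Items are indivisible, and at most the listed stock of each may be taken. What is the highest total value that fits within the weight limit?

$68

Top feasible selections:
- 2×A: weight 14, value 68
- 3×B: weight 15, value 66
- 1×A + 1×B: weight 12, value 56
Best: $68.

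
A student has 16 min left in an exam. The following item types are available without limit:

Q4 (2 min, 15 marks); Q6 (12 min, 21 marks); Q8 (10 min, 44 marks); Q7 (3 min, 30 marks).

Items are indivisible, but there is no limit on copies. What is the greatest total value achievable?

150 marks

Best value-per-unit is Q7 at 30/3; filling with it alone gives 5×30 = 150.
Optimal mix: 2×Q4 + 4×Q7 → time 16, value 150.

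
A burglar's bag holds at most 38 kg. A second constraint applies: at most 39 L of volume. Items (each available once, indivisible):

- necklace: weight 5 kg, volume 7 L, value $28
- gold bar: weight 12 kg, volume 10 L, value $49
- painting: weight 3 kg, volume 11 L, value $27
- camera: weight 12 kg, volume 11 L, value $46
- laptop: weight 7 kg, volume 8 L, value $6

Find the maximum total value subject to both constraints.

$150

Feasible sets respecting both limits:
- necklace+gold bar+painting+camera: weight 32, volume 39, value 150
- necklace+gold bar+camera+laptop: weight 36, volume 36, value 129
- necklace+gold bar+camera: weight 29, volume 28, value 123
Best: $150.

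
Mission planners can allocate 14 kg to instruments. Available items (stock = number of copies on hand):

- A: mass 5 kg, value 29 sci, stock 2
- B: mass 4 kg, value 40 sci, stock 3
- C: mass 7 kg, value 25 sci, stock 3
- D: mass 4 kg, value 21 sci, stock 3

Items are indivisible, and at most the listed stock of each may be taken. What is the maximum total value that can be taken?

Top feasible selections:
- 3×B: mass 12, value 120
- 1×A + 2×B: mass 13, value 109
Best: 120 sci.

120 sci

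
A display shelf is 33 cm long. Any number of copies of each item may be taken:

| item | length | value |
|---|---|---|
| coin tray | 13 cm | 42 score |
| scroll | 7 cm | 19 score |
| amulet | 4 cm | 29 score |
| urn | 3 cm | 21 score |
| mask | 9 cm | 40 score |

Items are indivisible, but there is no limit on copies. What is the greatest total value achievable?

237 score

Best value-per-unit is amulet at 29/4; filling with it alone gives 8×29 = 232.
Optimal mix: 6×amulet + 3×urn → length 33, value 237.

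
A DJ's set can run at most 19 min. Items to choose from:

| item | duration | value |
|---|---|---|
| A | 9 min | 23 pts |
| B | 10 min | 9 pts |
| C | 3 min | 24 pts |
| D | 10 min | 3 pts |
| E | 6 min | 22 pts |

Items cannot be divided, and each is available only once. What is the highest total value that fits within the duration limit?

69 pts

This is a 0/1 knapsack; check combinations near the capacity.
- A+C+E: duration 9+3+6=18, value 23+24+22=69
- B+C+E: duration 10+3+6=19, value 9+24+22=55
- C+D+E: duration 3+10+6=19, value 24+3+22=49
- A+C: duration 9+3=12, value 23+24=47
- C+E: duration 3+6=9, value 24+22=46
Best: 69 pts.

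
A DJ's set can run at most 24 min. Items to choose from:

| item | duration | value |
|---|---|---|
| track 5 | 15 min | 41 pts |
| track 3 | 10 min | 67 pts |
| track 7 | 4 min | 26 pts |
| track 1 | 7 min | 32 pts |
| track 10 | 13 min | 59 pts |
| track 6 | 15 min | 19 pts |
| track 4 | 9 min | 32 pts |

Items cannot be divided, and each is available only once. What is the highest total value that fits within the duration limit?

Check high-value combinations within 24 min:
- track 3+track 10: duration 10+13=23, value 67+59=126
- track 3+track 7+track 1: duration 10+4+7=21, value 67+26+32=125
- track 3+track 7+track 4: duration 10+4+9=23, value 67+26+32=125
- track 7+track 1+track 10: duration 4+7+13=24, value 26+32+59=117
- track 3+track 1: duration 10+7=17, value 67+32=99
Best: 126 pts.

126 pts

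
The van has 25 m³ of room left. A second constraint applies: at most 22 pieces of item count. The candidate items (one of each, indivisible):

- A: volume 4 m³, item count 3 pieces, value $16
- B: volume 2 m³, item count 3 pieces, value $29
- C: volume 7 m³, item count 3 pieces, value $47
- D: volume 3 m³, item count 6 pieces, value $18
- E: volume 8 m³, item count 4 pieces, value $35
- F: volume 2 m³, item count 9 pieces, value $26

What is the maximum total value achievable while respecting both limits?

Feasible sets respecting both limits:
- A+B+C+E+F: volume 23, item count 22, value 153
- A+B+C+D+E: volume 24, item count 19, value 145
- B+C+E+F: volume 19, item count 19, value 137
- B+C+D+E: volume 20, item count 16, value 129
Best: $153.

$153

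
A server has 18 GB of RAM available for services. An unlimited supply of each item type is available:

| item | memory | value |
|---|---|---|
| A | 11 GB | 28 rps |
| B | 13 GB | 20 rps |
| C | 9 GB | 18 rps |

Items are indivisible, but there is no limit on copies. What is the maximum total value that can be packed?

36 rps

Best value-per-unit is A at 28/11; filling with it alone gives 1×28 = 28.
Optimal mix: 2×C → memory 18, value 36.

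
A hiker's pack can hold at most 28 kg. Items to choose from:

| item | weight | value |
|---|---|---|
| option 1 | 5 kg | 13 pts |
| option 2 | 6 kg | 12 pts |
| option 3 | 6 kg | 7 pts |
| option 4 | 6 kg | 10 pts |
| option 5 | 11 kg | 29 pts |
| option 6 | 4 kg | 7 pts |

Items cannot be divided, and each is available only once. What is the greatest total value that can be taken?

64 pts

Check high-value combinations within 28 kg:
- option 1+option 2+option 4+option 5: weight 5+6+6+11=28, value 13+12+10+29=64
- option 1+option 2+option 5+option 6: weight 5+6+11+4=26, value 13+12+29+7=61
- option 1+option 2+option 3+option 5: weight 5+6+6+11=28, value 13+12+7+29=61
Best: 64 pts.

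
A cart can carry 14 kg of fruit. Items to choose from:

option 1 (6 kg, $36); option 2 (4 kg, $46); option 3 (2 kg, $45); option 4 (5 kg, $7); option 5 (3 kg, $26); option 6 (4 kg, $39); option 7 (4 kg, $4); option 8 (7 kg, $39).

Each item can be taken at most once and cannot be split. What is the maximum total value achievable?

Check high-value combinations within 14 kg:
- option 2+option 3+option 5+option 6: weight 4+2+3+4=13, value 46+45+26+39=156
- option 2+option 3+option 6+option 7: weight 4+2+4+4=14, value 46+45+39+4=134
- option 2+option 3+option 6: weight 4+2+4=10, value 46+45+39=130
- option 2+option 3+option 8: weight 4+2+7=13, value 46+45+39=130
- option 1+option 2+option 3: weight 6+4+2=12, value 36+46+45=127
Best: $156.

$156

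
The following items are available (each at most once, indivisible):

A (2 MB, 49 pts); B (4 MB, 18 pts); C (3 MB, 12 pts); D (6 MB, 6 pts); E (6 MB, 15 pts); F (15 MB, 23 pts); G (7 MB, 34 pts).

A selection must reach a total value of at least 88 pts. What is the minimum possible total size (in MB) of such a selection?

Subsets with value ≥ 88, sorted by total size:
- A+C+G: size 12, value 95
- A+B+G: size 13, value 101
- A+E+G: size 15, value 98
- A+B+C+E: size 15, value 94
Minimum size: 12 MB.

12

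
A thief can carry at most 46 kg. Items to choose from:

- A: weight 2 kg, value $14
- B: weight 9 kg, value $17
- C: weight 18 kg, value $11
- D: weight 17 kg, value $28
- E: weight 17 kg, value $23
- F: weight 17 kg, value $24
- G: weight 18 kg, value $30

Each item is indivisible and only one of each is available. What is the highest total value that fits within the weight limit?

$89

This is a 0/1 knapsack; check combinations near the capacity.
- A+B+D+G: weight 2+9+17+18=46, value 14+17+28+30=89
- A+B+F+G: weight 2+9+17+18=46, value 14+17+24+30=85
- A+B+E+G: weight 2+9+17+18=46, value 14+17+23+30=84
- A+B+D+F: weight 2+9+17+17=45, value 14+17+28+24=83
Best: $89.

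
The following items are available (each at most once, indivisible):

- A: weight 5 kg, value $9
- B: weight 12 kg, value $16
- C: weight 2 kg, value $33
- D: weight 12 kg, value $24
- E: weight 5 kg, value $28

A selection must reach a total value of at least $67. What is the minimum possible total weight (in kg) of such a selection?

12

Subsets with value ≥ 67, sorted by total weight:
- A+C+E: weight 12, value 70
- C+D+E: weight 19, value 85
- B+C+E: weight 19, value 77
- A+C+D+E: weight 24, value 94
Minimum weight: 12 kg.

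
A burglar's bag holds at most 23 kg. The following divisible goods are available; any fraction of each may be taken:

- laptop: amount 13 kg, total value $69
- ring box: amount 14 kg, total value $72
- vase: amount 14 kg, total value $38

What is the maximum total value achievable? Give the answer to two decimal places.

Take in order of value per unit:
- laptop (69/13 per unit): all 13 → value 69, running total 69.00
- ring box (72/14 per unit): 10 of 14 → value 10×72/14 = 51.4286, running total 120.43
Total 120.43.

120.43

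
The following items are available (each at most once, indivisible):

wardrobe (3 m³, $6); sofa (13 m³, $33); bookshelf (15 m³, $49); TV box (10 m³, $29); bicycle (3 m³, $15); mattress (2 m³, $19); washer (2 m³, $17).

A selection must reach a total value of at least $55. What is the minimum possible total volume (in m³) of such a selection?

Subsets with value ≥ 55, sorted by total volume:
- wardrobe+bicycle+mattress+washer: volume 10, value 57
- TV box+mattress+washer: volume 14, value 65
- TV box+bicycle+mattress: volume 15, value 63
- TV box+bicycle+washer: volume 15, value 61
Minimum volume: 10 m³.

10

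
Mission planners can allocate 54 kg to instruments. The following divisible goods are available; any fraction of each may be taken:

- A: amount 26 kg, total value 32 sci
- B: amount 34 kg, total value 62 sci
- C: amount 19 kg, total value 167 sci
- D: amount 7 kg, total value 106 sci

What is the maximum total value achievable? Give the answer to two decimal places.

324.06

Take in order of value per unit:
- D (106/7 per unit): all 7 → value 106, running total 106.00
- C (167/19 per unit): all 19 → value 167, running total 273.00
- B (62/34 per unit): 28 of 34 → value 28×62/34 = 51.0588, running total 324.06
Total 324.06.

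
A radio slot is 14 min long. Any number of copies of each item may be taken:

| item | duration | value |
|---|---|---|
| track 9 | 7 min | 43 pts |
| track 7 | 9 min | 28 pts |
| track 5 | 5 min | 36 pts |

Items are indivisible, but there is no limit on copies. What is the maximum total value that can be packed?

86 pts

Best value-per-unit is track 5 at 36/5; filling with it alone gives 2×36 = 72.
Optimal mix: 2×track 9 → duration 14, value 86.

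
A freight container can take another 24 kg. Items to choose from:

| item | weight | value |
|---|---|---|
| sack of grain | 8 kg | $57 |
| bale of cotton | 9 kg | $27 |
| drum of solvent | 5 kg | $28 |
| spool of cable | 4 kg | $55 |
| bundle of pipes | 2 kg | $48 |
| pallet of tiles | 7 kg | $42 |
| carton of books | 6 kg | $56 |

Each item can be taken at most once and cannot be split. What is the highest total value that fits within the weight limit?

$229

Check high-value combinations within 24 kg:
- drum of solvent+spool of cable+bundle of pipes+pallet of tiles+carton of books: weight 5+4+2+7+6=24, value 28+55+48+42+56=229
- sack of grain+spool of cable+bundle of pipes+carton of books: weight 8+4+2+6=20, value 57+55+48+56=216
- sack of grain+bundle of pipes+pallet of tiles+carton of books: weight 8+2+7+6=23, value 57+48+42+56=203
- sack of grain+spool of cable+bundle of pipes+pallet of tiles: weight 8+4+2+7=21, value 57+55+48+42=202
Best: $229.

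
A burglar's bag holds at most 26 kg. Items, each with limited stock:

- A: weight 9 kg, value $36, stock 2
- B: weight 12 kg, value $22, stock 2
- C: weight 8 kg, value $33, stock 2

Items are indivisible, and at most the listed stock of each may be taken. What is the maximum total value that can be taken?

Top feasible selections:
- 2×A + 1×C: weight 26, value 105
- 1×A + 2×C: weight 25, value 102
- 2×A: weight 18, value 72
- 1×A + 1×C: weight 17, value 69
Best: $105.

$105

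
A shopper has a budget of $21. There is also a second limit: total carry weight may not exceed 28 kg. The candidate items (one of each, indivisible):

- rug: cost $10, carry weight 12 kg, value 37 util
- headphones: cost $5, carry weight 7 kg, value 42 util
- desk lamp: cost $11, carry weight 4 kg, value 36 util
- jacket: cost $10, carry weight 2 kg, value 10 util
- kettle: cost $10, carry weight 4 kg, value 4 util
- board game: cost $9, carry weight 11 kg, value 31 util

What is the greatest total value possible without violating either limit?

79 util

Feasible sets respecting both limits:
- rug+headphones: cost 15, carry weight 19, value 79
- headphones+desk lamp: cost 16, carry weight 11, value 78
- rug+desk lamp: cost 21, carry weight 16, value 73
Best: 79 util.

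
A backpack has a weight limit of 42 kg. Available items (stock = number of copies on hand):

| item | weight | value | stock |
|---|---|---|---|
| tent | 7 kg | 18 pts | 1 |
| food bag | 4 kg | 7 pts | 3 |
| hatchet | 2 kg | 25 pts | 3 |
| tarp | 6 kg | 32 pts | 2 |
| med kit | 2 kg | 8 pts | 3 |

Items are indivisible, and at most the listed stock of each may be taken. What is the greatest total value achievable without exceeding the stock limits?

195 pts

Best selections within weight 42 and stock limits:
- 1×tent + 2×food bag + 3×hatchet + 2×tarp + 3×med kit: weight 39, value 195
- 1×tent + 3×food bag + 3×hatchet + 2×tarp + 2×med kit: weight 41, value 194
- 1×tent + 1×food bag + 3×hatchet + 2×tarp + 3×med kit: weight 35, value 188
- 1×tent + 2×food bag + 3×hatchet + 2×tarp + 2×med kit: weight 37, value 187
Best: 195 pts.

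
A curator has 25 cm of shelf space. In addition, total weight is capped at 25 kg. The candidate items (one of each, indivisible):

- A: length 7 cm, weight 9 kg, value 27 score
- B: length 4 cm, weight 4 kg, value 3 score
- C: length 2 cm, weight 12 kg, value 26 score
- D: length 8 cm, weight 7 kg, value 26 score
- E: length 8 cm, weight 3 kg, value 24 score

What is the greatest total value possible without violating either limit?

77 score

Feasible sets respecting both limits:
- A+C+E: length 17, weight 24, value 77
- A+D+E: length 23, weight 19, value 77
- C+D+E: length 18, weight 22, value 76
Best: 77 score.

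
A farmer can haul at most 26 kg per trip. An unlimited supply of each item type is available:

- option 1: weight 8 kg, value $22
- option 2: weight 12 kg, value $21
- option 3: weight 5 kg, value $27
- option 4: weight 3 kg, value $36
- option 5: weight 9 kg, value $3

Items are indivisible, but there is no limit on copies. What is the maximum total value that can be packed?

$288

Best value-per-unit is option 4 at 36/3, and filling with it alone uses weight 8×3=24. No mix of the others beats 8×36 = 288.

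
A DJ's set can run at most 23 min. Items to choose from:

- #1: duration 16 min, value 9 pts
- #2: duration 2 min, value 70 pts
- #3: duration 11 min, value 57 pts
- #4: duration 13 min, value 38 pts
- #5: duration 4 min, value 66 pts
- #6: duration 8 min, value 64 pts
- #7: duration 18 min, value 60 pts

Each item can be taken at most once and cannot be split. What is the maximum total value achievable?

Check high-value combinations within 23 min:
- #2+#5+#6: duration 2+4+8=14, value 70+66+64=200
- #2+#3+#5: duration 2+11+4=17, value 70+57+66=193
- #2+#3+#6: duration 2+11+8=21, value 70+57+64=191
Best: 200 pts.

200 pts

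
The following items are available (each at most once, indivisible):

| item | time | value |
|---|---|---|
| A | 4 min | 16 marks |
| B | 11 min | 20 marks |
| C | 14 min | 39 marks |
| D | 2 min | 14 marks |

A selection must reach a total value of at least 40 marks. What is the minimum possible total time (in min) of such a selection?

16

Subsets with value ≥ 40, sorted by total time:
- C+D: time 16, value 53
- A+B+D: time 17, value 50
- A+C: time 18, value 55
- A+C+D: time 20, value 69
Minimum time: 16 min.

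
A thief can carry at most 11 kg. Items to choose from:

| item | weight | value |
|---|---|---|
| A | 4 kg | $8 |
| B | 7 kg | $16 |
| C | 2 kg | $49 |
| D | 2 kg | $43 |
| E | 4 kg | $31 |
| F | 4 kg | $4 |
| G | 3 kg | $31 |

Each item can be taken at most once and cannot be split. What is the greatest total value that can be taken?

Check high-value combinations within 11 kg:
- C+D+E+G: weight 2+2+4+3=11, value 49+43+31+31=154
- A+C+D+G: weight 4+2+2+3=11, value 8+49+43+31=131
- C+D+F+G: weight 2+2+4+3=11, value 49+43+4+31=127
Best: $154.

$154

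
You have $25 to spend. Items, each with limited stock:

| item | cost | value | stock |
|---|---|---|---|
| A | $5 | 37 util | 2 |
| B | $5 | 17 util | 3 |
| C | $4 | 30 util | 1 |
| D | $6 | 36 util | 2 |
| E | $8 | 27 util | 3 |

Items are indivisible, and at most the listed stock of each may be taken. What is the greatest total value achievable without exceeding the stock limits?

Best selections within cost 25 and stock limits:
- 2×A + 1×B + 1×C + 1×D: cost 25, value 157
- 2×A + 2×D: cost 22, value 146
- 2×A + 1×C + 1×D: cost 20, value 140
- 1×A + 1×C + 2×D: cost 21, value 139
Best: 157 util.

157 util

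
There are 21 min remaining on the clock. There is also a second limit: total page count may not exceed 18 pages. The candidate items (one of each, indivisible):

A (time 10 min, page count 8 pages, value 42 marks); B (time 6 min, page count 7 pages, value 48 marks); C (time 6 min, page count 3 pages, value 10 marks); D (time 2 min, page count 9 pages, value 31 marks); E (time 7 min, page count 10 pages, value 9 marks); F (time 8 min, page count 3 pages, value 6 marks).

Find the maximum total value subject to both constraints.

90 marks

Feasible sets respecting both limits:
- A+B: time 16, page count 15, value 90
- B+D: time 8, page count 16, value 79
- A+D: time 12, page count 17, value 73
Best: 90 marks.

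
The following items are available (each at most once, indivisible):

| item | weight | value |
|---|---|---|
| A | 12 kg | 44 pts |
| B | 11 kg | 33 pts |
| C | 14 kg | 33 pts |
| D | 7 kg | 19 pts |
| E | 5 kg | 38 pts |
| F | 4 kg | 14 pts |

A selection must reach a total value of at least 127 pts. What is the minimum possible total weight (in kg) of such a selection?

Subsets with value ≥ 127, sorted by total weight:
- A+B+E+F: weight 32, value 129
- A+B+D+E: weight 35, value 134
- A+C+E+F: weight 35, value 129
Minimum weight: 32 kg.

32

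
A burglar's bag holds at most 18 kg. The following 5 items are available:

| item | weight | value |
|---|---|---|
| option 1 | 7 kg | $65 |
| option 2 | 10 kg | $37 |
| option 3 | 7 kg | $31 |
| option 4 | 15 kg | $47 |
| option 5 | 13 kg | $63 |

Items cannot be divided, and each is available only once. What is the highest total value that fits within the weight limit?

$102

Check high-value combinations within 18 kg:
- option 1+option 2: weight 7+10=17, value 65+37=102
- option 1+option 3: weight 7+7=14, value 65+31=96
- option 2+option 3: weight 10+7=17, value 37+31=68
- option 1: weight 7, value 65
- option 5: weight 13, value 63
Best: $102.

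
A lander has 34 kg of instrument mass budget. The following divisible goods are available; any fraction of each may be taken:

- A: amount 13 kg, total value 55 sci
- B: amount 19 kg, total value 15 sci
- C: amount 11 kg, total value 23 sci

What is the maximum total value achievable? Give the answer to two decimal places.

85.89

Take in order of value per unit:
- A (55/13 per unit): all 13 → value 55, running total 55.00
- C (23/11 per unit): all 11 → value 23, running total 78.00
- B (15/19 per unit): 10 of 19 → value 10×15/19 = 7.8947, running total 85.89
Total 85.89.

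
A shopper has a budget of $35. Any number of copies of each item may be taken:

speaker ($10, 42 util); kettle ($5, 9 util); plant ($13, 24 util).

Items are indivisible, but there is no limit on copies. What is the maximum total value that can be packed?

Best value-per-unit is speaker at 42/10; filling with it alone gives 3×42 = 126.
Optimal mix: 3×speaker + 1×kettle → cost 35, value 135.

135 util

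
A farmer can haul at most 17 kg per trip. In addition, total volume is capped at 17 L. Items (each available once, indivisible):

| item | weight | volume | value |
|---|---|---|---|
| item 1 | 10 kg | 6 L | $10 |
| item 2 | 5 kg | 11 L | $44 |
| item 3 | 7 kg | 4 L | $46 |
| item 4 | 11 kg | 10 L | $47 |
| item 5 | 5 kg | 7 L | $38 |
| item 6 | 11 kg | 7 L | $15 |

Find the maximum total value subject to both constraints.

$90

Feasible sets respecting both limits:
- item 2+item 3: weight 12, volume 15, value 90
- item 4+item 5: weight 16, volume 17, value 85
- item 3+item 5: weight 12, volume 11, value 84
- item 1+item 3: weight 17, volume 10, value 56
Best: $90.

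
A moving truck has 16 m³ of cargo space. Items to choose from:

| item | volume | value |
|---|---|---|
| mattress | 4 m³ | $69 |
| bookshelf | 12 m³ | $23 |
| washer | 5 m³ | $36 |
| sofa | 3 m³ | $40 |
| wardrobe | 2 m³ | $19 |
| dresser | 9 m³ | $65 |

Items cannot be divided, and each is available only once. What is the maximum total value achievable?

$174

This is a 0/1 knapsack; check combinations near the capacity.
- mattress+sofa+dresser: volume 4+3+9=16, value 69+40+65=174
- mattress+washer+sofa+wardrobe: volume 4+5+3+2=14, value 69+36+40+19=164
- mattress+wardrobe+dresser: volume 4+2+9=15, value 69+19+65=153
- mattress+washer+sofa: volume 4+5+3=12, value 69+36+40=145
- mattress+dresser: volume 4+9=13, value 69+65=134
Best: $174.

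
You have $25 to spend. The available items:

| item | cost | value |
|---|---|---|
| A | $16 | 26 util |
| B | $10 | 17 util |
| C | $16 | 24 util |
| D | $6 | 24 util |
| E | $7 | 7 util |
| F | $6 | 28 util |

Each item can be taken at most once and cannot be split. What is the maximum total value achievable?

69 util

Check high-value combinations within $25:
- B+D+F: cost 10+6+6=22, value 17+24+28=69
- D+E+F: cost 6+7+6=19, value 24+7+28=59
- A+F: cost 16+6=22, value 26+28=54
- D+F: cost 6+6=12, value 24+28=52
- C+F: cost 16+6=22, value 24+28=52
Best: 69 util.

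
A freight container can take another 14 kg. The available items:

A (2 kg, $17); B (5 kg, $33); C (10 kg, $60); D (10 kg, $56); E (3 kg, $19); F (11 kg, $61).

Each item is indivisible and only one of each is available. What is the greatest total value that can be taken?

$80

Check high-value combinations within 14 kg:
- E+F: weight 3+11=14, value 19+61=80
- C+E: weight 10+3=13, value 60+19=79
- A+F: weight 2+11=13, value 17+61=78
- A+C: weight 2+10=12, value 17+60=77
- D+E: weight 10+3=13, value 56+19=75
Best: $80.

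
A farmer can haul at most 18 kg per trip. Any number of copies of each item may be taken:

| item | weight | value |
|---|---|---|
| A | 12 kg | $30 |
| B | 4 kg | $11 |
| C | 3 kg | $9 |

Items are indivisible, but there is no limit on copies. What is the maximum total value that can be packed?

Best value-per-unit is C at 9/3, and filling with it alone uses weight 6×3=18. No mix of the others beats 6×9 = 54.

$54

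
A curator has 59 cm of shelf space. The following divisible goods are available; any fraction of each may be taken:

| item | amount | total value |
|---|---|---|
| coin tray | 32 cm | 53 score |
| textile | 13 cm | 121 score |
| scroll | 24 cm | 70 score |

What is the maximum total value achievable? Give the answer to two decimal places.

Take in order of value per unit:
- textile (121/13 per unit): all 13 → value 121, running total 121.00
- scroll (70/24 per unit): all 24 → value 70, running total 191.00
- coin tray (53/32 per unit): 22 of 32 → value 22×53/32 = 36.4375, running total 227.44
Total 227.44.

227.44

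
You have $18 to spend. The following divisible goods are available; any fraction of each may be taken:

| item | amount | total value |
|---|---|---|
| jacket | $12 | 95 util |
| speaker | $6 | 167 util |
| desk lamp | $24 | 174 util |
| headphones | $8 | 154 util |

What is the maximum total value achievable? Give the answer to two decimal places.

352.67

Take in order of value per unit:
- speaker (167/6 per unit): all 6 → value 167, running total 167.00
- headphones (154/8 per unit): all 8 → value 154, running total 321.00
- jacket (95/12 per unit): 4 of 12 → value 4×95/12 = 31.6667, running total 352.67
Total 352.67.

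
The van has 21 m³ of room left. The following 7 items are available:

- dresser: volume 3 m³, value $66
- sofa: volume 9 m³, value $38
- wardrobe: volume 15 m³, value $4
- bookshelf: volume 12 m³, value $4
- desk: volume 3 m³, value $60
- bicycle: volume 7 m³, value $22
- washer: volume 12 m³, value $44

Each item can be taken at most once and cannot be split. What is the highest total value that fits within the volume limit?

$170

This is a 0/1 knapsack; check combinations near the capacity.
- dresser+desk+washer: volume 3+3+12=18, value 66+60+44=170
- dresser+sofa+desk: volume 3+9+3=15, value 66+38+60=164
- dresser+desk+bicycle: volume 3+3+7=13, value 66+60+22=148
Best: $170.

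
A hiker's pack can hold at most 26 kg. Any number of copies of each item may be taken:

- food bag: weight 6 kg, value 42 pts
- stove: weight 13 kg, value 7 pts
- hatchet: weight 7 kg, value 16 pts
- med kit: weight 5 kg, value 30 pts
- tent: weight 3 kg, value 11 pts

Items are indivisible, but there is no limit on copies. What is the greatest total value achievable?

Best value-per-unit is food bag at 42/6, and filling with it alone uses weight 4×6=24. No mix of the others beats 4×42 = 168.

168 pts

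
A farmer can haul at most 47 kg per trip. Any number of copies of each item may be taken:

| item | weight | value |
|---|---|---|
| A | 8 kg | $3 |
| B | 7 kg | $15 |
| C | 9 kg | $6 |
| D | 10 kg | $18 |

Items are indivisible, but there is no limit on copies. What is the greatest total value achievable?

$93

Best value-per-unit is B at 15/7; filling with it alone gives 6×15 = 90.
Optimal mix: 5×B + 1×D → weight 45, value 93.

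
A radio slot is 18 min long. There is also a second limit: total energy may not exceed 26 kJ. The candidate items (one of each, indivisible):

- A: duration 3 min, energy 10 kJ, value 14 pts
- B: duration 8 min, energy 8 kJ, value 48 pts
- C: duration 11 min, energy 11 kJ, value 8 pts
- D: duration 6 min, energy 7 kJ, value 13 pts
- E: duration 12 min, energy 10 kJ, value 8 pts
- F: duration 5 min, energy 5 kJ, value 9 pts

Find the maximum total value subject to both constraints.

75 pts

Feasible sets respecting both limits:
- A+B+D: duration 17, energy 25, value 75
- A+B+F: duration 16, energy 23, value 71
- A+B: duration 11, energy 18, value 62
Best: 75 pts.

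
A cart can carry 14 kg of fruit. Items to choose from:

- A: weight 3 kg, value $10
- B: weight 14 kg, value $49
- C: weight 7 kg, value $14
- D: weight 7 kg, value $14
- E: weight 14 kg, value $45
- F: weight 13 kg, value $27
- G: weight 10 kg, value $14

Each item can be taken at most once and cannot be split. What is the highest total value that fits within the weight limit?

Check high-value combinations within 14 kg:
- B: weight 14, value 49
- E: weight 14, value 45
- C+D: weight 7+7=14, value 14+14=28
- F: weight 13, value 27
- A+C: weight 3+7=10, value 10+14=24
Best: $49.

$49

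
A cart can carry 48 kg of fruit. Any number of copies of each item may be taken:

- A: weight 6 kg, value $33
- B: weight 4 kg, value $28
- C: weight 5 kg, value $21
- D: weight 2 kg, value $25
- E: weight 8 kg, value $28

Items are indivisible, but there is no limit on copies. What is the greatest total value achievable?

Best value-per-unit is D at 25/2, and filling with it alone uses weight 24×2=48. No mix of the others beats 24×25 = 600.

$600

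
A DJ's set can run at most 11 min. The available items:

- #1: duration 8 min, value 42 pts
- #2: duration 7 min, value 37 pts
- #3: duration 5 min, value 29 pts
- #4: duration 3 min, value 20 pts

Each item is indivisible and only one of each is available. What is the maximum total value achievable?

Check high-value combinations within 11 min:
- #1+#4: duration 8+3=11, value 42+20=62
- #2+#4: duration 7+3=10, value 37+20=57
- #3+#4: duration 5+3=8, value 29+20=49
- #1: duration 8, value 42
- #2: duration 7, value 37
Best: 62 pts.

62 pts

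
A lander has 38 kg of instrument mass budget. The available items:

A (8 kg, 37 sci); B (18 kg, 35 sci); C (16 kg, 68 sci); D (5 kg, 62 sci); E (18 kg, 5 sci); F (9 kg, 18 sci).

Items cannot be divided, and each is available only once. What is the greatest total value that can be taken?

185 sci

Check high-value combinations within 38 kg:
- A+C+D+F: mass 8+16+5+9=38, value 37+68+62+18=185
- A+C+D: mass 8+16+5=29, value 37+68+62=167
- C+D+F: mass 16+5+9=30, value 68+62+18=148
- A+B+D: mass 8+18+5=31, value 37+35+62=134
Best: 185 sci.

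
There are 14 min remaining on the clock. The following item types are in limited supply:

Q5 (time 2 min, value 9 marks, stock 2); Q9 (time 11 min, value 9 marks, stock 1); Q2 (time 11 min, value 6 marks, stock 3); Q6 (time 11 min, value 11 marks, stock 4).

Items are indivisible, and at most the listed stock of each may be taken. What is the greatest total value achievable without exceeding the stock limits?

20 marks

Best selections within time 14 and stock limits:
- 1×Q5 + 1×Q6: time 13, value 20
- 2×Q5: time 4, value 18
- 1×Q5 + 1×Q9: time 13, value 18
Best: 20 marks.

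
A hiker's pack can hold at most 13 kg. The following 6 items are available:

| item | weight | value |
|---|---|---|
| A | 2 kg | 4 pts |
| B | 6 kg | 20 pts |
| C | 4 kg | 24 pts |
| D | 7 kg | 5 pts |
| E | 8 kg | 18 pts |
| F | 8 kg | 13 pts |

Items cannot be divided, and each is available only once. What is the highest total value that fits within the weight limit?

Check high-value combinations within 13 kg:
- A+B+C: weight 2+6+4=12, value 4+20+24=48
- B+C: weight 6+4=10, value 20+24=44
- C+E: weight 4+8=12, value 24+18=42
Best: 48 pts.

48 pts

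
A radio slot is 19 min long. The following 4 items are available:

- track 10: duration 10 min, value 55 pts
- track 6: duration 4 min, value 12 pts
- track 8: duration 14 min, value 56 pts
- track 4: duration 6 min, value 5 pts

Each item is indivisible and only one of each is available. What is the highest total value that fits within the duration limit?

68 pts

Check high-value combinations within 19 min:
- track 6+track 8: duration 4+14=18, value 12+56=68
- track 10+track 6: duration 10+4=14, value 55+12=67
- track 10+track 4: duration 10+6=16, value 55+5=60
Best: 68 pts.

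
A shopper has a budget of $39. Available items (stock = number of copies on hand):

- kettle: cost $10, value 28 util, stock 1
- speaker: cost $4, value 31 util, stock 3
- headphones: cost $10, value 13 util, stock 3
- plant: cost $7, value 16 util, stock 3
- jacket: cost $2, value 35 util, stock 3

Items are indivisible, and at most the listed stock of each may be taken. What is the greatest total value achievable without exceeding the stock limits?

Best selections within cost 39 and stock limits:
- 3×speaker + 3×plant + 3×jacket: cost 39, value 246
- 1×kettle + 3×speaker + 1×plant + 3×jacket: cost 35, value 242
- 1×kettle + 3×speaker + 1×headphones + 3×jacket: cost 38, value 239
Best: 246 util.

246 util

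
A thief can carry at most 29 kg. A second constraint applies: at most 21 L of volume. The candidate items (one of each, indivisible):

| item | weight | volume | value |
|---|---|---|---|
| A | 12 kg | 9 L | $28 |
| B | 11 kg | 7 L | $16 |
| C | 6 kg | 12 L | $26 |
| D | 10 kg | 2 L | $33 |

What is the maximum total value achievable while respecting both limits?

$75

Feasible sets respecting both limits:
- B+C+D: weight 27, volume 21, value 75
- A+D: weight 22, volume 11, value 61
- C+D: weight 16, volume 14, value 59
- A+C: weight 18, volume 21, value 54
Best: $75.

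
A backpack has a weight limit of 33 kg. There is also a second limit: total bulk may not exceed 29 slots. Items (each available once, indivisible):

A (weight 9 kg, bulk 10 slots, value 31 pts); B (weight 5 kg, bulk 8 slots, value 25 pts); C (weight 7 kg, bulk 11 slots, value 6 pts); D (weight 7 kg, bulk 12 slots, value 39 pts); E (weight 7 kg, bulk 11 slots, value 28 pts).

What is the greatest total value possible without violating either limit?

84 pts

Feasible sets respecting both limits:
- A+B+E: weight 21, bulk 29, value 84
- A+D: weight 16, bulk 22, value 70
- D+E: weight 14, bulk 23, value 67
Best: 84 pts.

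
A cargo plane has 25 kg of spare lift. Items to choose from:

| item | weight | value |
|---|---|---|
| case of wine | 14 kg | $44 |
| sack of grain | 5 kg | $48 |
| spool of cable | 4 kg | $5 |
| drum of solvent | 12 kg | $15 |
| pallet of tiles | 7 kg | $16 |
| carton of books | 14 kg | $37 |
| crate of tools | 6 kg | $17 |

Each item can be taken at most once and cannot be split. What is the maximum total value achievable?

$109

Check high-value combinations within 25 kg:
- case of wine+sack of grain+crate of tools: weight 14+5+6=25, value 44+48+17=109
- sack of grain+carton of books+crate of tools: weight 5+14+6=25, value 48+37+17=102
- case of wine+sack of grain+spool of cable: weight 14+5+4=23, value 44+48+5=97
Best: $109.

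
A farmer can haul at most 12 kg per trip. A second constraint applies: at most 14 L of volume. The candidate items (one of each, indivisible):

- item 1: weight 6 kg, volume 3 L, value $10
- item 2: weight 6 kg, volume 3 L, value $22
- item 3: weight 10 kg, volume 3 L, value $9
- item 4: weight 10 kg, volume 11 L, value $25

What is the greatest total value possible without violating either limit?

Feasible sets respecting both limits:
- item 1+item 2: weight 12, volume 6, value 32
- item 4: weight 10, volume 11, value 25
- item 2: weight 6, volume 3, value 22
Best: $32.

$32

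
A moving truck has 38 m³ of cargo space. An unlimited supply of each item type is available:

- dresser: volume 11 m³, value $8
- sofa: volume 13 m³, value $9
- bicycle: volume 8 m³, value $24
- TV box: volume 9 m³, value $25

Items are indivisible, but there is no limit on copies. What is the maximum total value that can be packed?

Best value-per-unit is bicycle at 24/8; filling with it alone gives 4×24 = 96.
Optimal mix: 4×TV box → volume 36, value 100.

$100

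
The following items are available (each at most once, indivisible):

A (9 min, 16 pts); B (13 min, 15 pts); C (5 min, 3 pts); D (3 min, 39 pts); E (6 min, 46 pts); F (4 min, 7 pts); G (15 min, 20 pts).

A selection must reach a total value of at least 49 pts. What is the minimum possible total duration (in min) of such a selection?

Subsets with value ≥ 49, sorted by total duration:
- D+E: duration 9, value 85
- E+F: duration 10, value 53
- C+E: duration 11, value 49
- A+D: duration 12, value 55
Minimum duration: 9 min.

9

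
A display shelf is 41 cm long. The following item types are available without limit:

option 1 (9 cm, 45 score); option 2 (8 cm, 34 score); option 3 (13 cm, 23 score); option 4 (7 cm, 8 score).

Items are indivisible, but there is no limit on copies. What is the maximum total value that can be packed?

181 score

Best value-per-unit is option 1 at 45/9; filling with it alone gives 4×45 = 180.
Optimal mix: 1×option 1 + 4×option 2 → length 41, value 181.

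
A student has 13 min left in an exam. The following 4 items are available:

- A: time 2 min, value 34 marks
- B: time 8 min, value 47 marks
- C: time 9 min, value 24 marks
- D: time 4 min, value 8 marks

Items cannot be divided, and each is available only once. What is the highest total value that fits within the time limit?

81 marks

Check high-value combinations within 13 min:
- A+B: time 2+8=10, value 34+47=81
- A+C: time 2+9=11, value 34+24=58
- B+D: time 8+4=12, value 47+8=55
- B: time 8, value 47
Best: 81 marks.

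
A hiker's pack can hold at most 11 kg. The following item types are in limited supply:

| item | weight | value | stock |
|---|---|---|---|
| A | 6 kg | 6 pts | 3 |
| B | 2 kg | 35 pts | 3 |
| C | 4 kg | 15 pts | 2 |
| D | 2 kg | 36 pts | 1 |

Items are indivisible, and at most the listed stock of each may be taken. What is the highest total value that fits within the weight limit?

Top feasible selections:
- 3×B + 1×D: weight 8, value 141
- 2×B + 1×C + 1×D: weight 10, value 121
Best: 141 pts.

141 pts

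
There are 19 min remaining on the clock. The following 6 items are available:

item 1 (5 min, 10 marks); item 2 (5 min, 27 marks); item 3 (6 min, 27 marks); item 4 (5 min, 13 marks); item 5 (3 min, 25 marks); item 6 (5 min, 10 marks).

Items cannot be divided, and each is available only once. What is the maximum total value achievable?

This is a 0/1 knapsack; check combinations near the capacity.
- item 2+item 3+item 4+item 5: time 5+6+5+3=19, value 27+27+13+25=92
- item 1+item 2+item 3+item 5: time 5+5+6+3=19, value 10+27+27+25=89
- item 2+item 3+item 5+item 6: time 5+6+3+5=19, value 27+27+25+10=89
- item 2+item 3+item 5: time 5+6+3=14, value 27+27+25=79
Best: 92 marks.

92 marks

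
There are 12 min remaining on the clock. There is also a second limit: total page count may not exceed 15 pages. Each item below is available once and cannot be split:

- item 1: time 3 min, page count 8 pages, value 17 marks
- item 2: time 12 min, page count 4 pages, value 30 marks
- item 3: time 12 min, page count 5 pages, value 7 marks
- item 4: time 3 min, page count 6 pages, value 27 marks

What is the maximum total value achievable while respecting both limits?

Feasible sets respecting both limits:
- item 1+item 4: time 6, page count 14, value 44
- item 2: time 12, page count 4, value 30
- item 4: time 3, page count 6, value 27
Best: 44 marks.

44 marks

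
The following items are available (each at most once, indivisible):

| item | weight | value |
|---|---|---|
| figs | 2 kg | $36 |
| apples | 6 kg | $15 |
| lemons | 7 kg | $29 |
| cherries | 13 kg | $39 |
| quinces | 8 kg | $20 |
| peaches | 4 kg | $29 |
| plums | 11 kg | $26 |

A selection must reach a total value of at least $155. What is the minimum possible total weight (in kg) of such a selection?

37

Subsets with value ≥ 155, sorted by total weight:
- figs+lemons+cherries+peaches+plums: weight 37, value 159
- figs+apples+lemons+quinces+peaches+plums: weight 38, value 155
- figs+apples+lemons+cherries+quinces+peaches: weight 40, value 168
- figs+apples+lemons+cherries+peaches+plums: weight 43, value 174
Minimum weight: 37 kg.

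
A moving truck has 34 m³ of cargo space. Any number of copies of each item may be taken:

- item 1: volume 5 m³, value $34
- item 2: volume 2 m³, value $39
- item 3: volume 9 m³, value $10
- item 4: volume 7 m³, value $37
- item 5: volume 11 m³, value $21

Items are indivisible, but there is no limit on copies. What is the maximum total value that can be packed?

$663

Best value-per-unit is item 2 at 39/2, and filling with it alone uses volume 17×2=34. No mix of the others beats 17×39 = 663.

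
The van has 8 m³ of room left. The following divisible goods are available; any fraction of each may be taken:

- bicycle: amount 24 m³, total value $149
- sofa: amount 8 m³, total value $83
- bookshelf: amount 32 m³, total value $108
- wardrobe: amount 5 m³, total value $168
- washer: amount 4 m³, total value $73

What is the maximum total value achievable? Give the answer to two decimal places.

Take in order of value per unit:
- wardrobe (168/5 per unit): all 5 → value 168, running total 168.00
- washer (73/4 per unit): 3 of 4 → value 3×73/4 = 54.7500, running total 222.75
Total 222.75.

222.75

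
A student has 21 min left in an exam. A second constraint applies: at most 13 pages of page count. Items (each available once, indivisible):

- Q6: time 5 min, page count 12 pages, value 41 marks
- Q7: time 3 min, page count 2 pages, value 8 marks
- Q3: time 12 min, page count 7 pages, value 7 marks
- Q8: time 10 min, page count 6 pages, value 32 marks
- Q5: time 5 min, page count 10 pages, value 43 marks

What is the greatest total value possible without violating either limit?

Feasible sets respecting both limits:
- Q7+Q5: time 8, page count 12, value 51
- Q5: time 5, page count 10, value 43
- Q6: time 5, page count 12, value 41
Best: 51 marks.

51 marks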